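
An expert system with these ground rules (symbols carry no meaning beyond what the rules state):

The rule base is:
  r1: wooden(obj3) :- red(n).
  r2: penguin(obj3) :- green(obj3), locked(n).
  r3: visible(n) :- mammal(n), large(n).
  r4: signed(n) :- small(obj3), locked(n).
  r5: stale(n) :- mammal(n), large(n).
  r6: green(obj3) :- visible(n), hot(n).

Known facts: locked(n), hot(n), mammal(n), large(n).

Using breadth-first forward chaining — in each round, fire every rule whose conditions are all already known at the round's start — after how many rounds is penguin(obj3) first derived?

3

Round 1 — r3, r5, derive visible(n), stale(n).
Round 2 — r6, derive green(obj3).
Round 3 — r2, derive penguin(obj3).
penguin(obj3) first appears in round 3.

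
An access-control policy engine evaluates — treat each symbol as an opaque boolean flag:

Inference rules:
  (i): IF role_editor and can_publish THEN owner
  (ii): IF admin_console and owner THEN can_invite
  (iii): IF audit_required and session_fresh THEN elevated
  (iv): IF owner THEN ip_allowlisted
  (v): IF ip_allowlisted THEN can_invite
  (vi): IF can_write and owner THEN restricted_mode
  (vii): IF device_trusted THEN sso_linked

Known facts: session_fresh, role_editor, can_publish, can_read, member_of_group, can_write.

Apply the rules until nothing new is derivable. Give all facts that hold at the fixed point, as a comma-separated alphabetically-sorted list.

Round 1: (i) [IF role_editor and can_publish THEN owner]. New: owner.
Round 2: (iv) [IF owner THEN ip_allowlisted]; (vi) [IF can_write and owner THEN restricted_mode]. New: ip_allowlisted, restricted_mode.
Round 3: (v) [IF ip_allowlisted THEN can_invite]. New: can_invite.

can_invite, can_publish, can_read, can_write, ip_allowlisted, member_of_group, owner, restricted_mode, role_editor, session_fresh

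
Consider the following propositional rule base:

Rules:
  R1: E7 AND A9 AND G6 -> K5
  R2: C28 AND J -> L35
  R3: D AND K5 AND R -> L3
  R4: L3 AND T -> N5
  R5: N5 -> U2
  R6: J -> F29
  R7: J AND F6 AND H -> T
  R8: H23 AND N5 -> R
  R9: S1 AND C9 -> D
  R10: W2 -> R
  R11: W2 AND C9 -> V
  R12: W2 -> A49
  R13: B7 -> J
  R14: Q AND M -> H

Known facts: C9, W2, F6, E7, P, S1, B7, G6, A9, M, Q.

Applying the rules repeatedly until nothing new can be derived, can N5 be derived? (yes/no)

yes

Round 1 fires R1, R9, R10, R11, R12, R13, R14, giving K5, D, R, V, A49, J, H.
Round 2 fires R3, R6, R7, giving L3, F29, T.
Round 3 fires R4, giving N5.
Round 4 fires R5, giving U2.
N5 appears in round 3, so it is derivable.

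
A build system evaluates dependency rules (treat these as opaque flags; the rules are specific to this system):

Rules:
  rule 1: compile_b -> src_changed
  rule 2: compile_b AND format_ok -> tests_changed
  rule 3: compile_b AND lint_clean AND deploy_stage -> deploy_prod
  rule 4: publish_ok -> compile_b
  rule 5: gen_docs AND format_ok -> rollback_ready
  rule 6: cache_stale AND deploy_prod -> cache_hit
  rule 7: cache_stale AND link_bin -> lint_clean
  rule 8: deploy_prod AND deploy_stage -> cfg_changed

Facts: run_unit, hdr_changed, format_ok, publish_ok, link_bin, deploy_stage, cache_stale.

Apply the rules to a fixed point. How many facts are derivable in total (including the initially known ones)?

Round 1: rule 4 [publish_ok -> compile_b]; rule 7 [cache_stale AND link_bin -> lint_clean]. Adds compile_b, lint_clean.
Round 2: rule 1 [compile_b -> src_changed]; rule 2 [compile_b AND format_ok -> tests_changed]; rule 3 [compile_b AND lint_clean AND deploy_stage -> deploy_prod]. Adds src_changed, tests_changed, deploy_prod.
Round 3: rule 6 [cache_stale AND deploy_prod -> cache_hit]; rule 8 [deploy_prod AND deploy_stage -> cfg_changed]. Adds cache_hit, cfg_changed.
Closure: {cache_hit, cache_stale, cfg_changed, compile_b, deploy_prod, deploy_stage, format_ok, hdr_changed, link_bin, lint_clean, publish_ok, run_unit, src_changed, tests_changed} — 14 facts.

14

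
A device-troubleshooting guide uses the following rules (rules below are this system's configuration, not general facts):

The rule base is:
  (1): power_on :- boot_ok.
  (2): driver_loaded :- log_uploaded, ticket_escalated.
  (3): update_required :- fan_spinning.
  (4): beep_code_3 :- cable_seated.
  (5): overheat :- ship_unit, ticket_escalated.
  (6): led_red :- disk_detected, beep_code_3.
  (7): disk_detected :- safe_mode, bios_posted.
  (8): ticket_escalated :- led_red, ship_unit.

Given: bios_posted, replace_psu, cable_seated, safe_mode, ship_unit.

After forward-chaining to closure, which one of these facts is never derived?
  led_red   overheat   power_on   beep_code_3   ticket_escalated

Round 1: (4) [beep_code_3 :- cable_seated.]; (7) [disk_detected :- safe_mode, bios_posted.]. New: beep_code_3, disk_detected.
Round 2: (6) [led_red :- disk_detected, beep_code_3.]. New: led_red.
Round 3: (8) [ticket_escalated :- led_red, ship_unit.]. New: ticket_escalated.
Round 4: (5) [overheat :- ship_unit, ticket_escalated.]. New: overheat.
Derived: overheat (round 4), beep_code_3 (round 1), led_red (round 2), ticket_escalated (round 3). power_on never appears in any round.

power_on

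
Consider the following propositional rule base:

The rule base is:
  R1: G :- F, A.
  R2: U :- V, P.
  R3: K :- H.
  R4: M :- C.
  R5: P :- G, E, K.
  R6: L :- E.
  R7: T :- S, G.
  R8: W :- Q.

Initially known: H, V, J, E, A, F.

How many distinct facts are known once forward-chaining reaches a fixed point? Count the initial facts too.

11

Round 1: R1 [G :- F, A.]; R3 [K :- H.]; R6 [L :- E.]. New: G, K, L.
Round 2: R5 [P :- G, E, K.]. New: P.
Round 3: R2 [U :- V, P.]. New: U.
Closure: {A, E, F, G, H, J, K, L, P, U, V} — 11 facts.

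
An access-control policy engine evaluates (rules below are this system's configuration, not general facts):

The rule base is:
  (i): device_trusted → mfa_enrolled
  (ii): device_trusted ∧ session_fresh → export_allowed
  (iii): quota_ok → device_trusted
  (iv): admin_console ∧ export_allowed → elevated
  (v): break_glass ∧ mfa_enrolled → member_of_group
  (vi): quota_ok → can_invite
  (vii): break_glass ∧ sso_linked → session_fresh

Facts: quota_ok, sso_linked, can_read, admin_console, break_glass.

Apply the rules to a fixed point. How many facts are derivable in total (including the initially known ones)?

12

Round 1 — (iii), (vi), (vii), derive device_trusted, can_invite, session_fresh.
Round 2 — (i), (ii), derive mfa_enrolled, export_allowed.
Round 3 — (iv), (v), derive elevated, member_of_group.
Closure: {admin_console, break_glass, can_invite, can_read, device_trusted, elevated, export_allowed, member_of_group, mfa_enrolled, quota_ok, session_fresh, sso_linked} — 12 facts.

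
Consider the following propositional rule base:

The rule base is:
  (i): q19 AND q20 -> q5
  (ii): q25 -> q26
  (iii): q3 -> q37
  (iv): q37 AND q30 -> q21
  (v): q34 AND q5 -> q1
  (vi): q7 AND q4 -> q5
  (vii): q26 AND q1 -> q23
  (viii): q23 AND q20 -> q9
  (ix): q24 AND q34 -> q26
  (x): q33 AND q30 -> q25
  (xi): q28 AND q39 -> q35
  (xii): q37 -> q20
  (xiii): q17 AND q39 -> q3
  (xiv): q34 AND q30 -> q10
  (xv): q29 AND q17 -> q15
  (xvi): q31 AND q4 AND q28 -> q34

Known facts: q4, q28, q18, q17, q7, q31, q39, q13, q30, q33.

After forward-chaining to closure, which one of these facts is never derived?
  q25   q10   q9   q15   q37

Round 1 fires (vi), (x), (xi), (xiii), (xvi), giving q5, q25, q35, q3, q34.
Round 2 fires (ii), (iii), (v), (xiv), giving q26, q37, q1, q10.
Round 3 fires (iv), (vii), (xii), giving q21, q23, q20.
Round 4 fires (viii), giving q9.
Derived: q9 (round 4), q10 (round 2), q25 (round 1), q37 (round 2). q15 never appears in any round.

q15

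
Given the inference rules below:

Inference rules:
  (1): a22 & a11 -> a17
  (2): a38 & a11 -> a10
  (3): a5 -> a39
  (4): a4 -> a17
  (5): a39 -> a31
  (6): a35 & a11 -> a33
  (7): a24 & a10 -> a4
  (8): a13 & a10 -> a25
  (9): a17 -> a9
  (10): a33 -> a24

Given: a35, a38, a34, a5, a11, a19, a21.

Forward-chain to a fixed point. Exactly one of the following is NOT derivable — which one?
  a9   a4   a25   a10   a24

[1] (2) [a38 & a11 -> a10]; (3) [a5 -> a39]; (6) [a35 & a11 -> a33]. ⇒ new: a10, a39, a33.
[2] (5) [a39 -> a31]; (10) [a33 -> a24]. ⇒ new: a31, a24.
[3] (7) [a24 & a10 -> a4]. ⇒ new: a4.
[4] (4) [a4 -> a17]. ⇒ new: a17.
[5] (9) [a17 -> a9]. ⇒ new: a9.
Derived: a4 (round 3), a10 (round 1), a9 (round 5), a24 (round 2). a25 never appears in any round.

a25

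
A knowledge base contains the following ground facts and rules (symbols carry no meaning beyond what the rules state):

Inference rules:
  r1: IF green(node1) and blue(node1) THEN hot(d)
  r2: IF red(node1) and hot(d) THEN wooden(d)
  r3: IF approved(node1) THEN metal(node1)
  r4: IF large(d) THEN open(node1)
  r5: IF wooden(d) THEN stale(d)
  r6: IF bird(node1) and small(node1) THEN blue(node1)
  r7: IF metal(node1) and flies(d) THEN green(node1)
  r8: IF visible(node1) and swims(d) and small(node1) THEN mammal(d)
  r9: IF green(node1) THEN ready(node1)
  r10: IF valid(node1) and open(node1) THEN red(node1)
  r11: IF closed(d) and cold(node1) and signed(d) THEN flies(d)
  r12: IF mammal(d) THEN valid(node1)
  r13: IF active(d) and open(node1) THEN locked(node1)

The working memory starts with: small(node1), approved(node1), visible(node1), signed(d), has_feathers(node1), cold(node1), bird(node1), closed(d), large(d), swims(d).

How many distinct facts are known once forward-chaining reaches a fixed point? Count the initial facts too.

Round 1 fires r3, r4, r6, r8, r11, giving metal(node1), open(node1), blue(node1), mammal(d), flies(d).
Round 2 fires r7, r12, giving green(node1), valid(node1).
Round 3 fires r1, r9, r10, giving hot(d), ready(node1), red(node1).
Round 4 fires r2, giving wooden(d).
Round 5 fires r5, giving stale(d).
Closure: {approved(node1), bird(node1), blue(node1), closed(d), cold(node1), flies(d), green(node1), has_feathers(node1), hot(d), large(d), mammal(d), metal(node1), open(node1), ready(node1), red(node1), signed(d), small(node1), stale(d), swims(d), valid(node1), visible(node1), wooden(d)} — 22 facts.

22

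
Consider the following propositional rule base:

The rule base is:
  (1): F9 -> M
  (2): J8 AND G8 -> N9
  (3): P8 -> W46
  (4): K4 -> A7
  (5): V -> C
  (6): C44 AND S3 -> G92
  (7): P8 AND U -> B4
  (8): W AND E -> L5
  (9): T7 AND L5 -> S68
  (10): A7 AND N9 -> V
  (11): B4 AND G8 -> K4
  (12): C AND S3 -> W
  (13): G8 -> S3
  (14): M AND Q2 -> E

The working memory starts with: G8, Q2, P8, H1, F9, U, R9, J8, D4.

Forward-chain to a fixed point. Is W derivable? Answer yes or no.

Round 1: (1) [F9 -> M]; (2) [J8 AND G8 -> N9]; (3) [P8 -> W46]; (7) [P8 AND U -> B4]; (13) [G8 -> S3]. Adds M, N9, W46, B4, S3.
Round 2: (11) [B4 AND G8 -> K4]; (14) [M AND Q2 -> E]. Adds K4, E.
Round 3: (4) [K4 -> A7]. Adds A7.
Round 4: (10) [A7 AND N9 -> V]. Adds V.
Round 5: (5) [V -> C]. Adds C.
Round 6: (12) [C AND S3 -> W]. Adds W.
Round 7: (8) [W AND E -> L5]. Adds L5.
W appears in round 6, so it is derivable.

yes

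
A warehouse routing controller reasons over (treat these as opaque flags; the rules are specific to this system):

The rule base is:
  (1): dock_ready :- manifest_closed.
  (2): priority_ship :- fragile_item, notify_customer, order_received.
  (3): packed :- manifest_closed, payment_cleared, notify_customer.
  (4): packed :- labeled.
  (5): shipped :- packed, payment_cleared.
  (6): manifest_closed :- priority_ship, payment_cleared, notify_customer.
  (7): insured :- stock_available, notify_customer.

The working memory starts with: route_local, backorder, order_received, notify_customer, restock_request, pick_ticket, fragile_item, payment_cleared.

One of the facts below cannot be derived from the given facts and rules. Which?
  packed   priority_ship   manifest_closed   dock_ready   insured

insured

Round 1: (2) [priority_ship :- fragile_item, notify_customer, order_received.]. New: priority_ship.
Round 2: (6) [manifest_closed :- priority_ship, payment_cleared, notify_customer.]. New: manifest_closed.
Round 3: (1) [dock_ready :- manifest_closed.]; (3) [packed :- manifest_closed, payment_cleared, notify_customer.]. New: dock_ready, packed.
Round 4: (5) [shipped :- packed, payment_cleared.]. New: shipped.
Derived: dock_ready (round 3), manifest_closed (round 2), packed (round 3), priority_ship (round 1). insured never appears in any round.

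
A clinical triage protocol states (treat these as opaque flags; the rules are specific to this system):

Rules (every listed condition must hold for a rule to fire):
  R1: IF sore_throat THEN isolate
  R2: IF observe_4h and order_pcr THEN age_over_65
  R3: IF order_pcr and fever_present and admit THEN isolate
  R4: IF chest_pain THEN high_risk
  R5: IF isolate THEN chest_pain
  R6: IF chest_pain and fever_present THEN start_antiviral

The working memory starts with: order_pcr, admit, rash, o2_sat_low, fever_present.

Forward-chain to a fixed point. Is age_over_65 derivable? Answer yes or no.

Round 1 fires R3, giving isolate.
Round 2 fires R5, giving chest_pain.
Round 3 fires R4, R6, giving high_risk, start_antiviral.
Fixed point reached. age_over_65 is concluded only by R2; R2 needs observe_4h (never derived).

no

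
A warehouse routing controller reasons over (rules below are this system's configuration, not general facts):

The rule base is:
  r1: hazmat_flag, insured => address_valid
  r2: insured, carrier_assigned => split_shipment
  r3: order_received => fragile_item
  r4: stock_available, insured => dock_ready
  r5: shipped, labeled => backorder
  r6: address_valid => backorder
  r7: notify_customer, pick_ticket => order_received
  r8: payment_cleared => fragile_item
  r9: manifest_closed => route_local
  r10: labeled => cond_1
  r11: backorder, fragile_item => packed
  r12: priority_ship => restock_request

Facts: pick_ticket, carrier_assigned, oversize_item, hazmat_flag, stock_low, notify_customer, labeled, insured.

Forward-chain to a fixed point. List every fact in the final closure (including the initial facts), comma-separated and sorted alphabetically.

Round 1: r1 [hazmat_flag, insured => address_valid]; r2 [insured, carrier_assigned => split_shipment]; r7 [notify_customer, pick_ticket => order_received]; r10 [labeled => cond_1]. Adds address_valid, split_shipment, order_received, cond_1.
Round 2: r3 [order_received => fragile_item]; r6 [address_valid => backorder]. Adds fragile_item, backorder.
Round 3: r11 [backorder, fragile_item => packed]. Adds packed.

address_valid, backorder, carrier_assigned, cond_1, fragile_item, hazmat_flag, insured, labeled, notify_customer, order_received, oversize_item, packed, pick_ticket, split_shipment, stock_low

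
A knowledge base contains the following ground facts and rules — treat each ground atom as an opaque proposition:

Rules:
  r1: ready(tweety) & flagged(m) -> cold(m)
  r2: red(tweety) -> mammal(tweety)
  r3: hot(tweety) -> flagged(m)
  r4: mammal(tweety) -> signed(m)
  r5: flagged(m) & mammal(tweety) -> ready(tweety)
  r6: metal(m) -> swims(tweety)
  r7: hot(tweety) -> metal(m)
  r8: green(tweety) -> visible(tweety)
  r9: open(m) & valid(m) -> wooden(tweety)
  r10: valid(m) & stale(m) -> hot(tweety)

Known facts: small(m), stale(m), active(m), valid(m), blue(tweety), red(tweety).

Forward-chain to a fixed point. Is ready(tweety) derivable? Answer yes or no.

Round 1: r2 [red(tweety) -> mammal(tweety)]; r10 [valid(m) & stale(m) -> hot(tweety)]. New: mammal(tweety), hot(tweety).
Round 2: r3 [hot(tweety) -> flagged(m)]; r4 [mammal(tweety) -> signed(m)]; r7 [hot(tweety) -> metal(m)]. New: flagged(m), signed(m), metal(m).
Round 3: r5 [flagged(m) & mammal(tweety) -> ready(tweety)]; r6 [metal(m) -> swims(tweety)]. New: ready(tweety), swims(tweety).
Round 4: r1 [ready(tweety) & flagged(m) -> cold(m)]. New: cold(m).
ready(tweety) appears in round 3, so it is derivable.

yes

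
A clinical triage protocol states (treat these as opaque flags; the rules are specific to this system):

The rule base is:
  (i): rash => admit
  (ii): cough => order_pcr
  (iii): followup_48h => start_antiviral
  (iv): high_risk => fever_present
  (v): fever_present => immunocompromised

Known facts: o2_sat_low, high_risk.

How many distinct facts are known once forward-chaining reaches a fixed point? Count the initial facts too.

Round 1 fires (iv), giving fever_present.
Round 2 fires (v), giving immunocompromised.
Closure: {fever_present, high_risk, immunocompromised, o2_sat_low} — 4 facts.

4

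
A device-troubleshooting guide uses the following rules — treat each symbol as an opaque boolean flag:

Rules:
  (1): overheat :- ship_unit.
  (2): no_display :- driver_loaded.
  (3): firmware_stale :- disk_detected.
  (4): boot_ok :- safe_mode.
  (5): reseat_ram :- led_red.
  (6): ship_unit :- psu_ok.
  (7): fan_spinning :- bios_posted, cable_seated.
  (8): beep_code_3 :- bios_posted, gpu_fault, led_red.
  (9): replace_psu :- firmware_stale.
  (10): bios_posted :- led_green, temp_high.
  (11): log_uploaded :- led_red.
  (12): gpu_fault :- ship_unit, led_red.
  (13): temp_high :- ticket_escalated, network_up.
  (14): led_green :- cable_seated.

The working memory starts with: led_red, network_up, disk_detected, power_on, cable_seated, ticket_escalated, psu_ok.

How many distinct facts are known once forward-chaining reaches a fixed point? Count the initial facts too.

19

Round 1: (3) [firmware_stale :- disk_detected.]; (5) [reseat_ram :- led_red.]; (6) [ship_unit :- psu_ok.]; (11) [log_uploaded :- led_red.]; (13) [temp_high :- ticket_escalated, network_up.]; (14) [led_green :- cable_seated.]. New: firmware_stale, reseat_ram, ship_unit, log_uploaded, temp_high, led_green.
Round 2: (1) [overheat :- ship_unit.]; (9) [replace_psu :- firmware_stale.]; (10) [bios_posted :- led_green, temp_high.]; (12) [gpu_fault :- ship_unit, led_red.]. New: overheat, replace_psu, bios_posted, gpu_fault.
Round 3: (7) [fan_spinning :- bios_posted, cable_seated.]; (8) [beep_code_3 :- bios_posted, gpu_fault, led_red.]. New: fan_spinning, beep_code_3.
Closure: {beep_code_3, bios_posted, cable_seated, disk_detected, fan_spinning, firmware_stale, gpu_fault, led_green, led_red, log_uploaded, network_up, overheat, power_on, psu_ok, replace_psu, reseat_ram, ship_unit, temp_high, ticket_escalated} — 19 facts.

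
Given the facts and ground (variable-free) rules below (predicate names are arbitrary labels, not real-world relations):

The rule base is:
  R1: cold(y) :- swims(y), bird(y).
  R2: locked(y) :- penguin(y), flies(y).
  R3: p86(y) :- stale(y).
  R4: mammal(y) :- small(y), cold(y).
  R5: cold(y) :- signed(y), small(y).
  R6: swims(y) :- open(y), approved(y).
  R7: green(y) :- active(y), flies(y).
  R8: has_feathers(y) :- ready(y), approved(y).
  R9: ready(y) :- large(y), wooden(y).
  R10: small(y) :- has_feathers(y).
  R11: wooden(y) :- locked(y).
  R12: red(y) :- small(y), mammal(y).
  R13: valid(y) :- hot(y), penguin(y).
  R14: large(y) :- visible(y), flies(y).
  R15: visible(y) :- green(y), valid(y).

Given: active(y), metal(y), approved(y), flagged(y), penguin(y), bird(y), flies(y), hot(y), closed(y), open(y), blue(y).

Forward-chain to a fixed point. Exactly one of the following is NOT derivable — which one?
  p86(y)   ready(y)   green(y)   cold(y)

Round 1: R2 [locked(y) :- penguin(y), flies(y).]; R6 [swims(y) :- open(y), approved(y).]; R7 [green(y) :- active(y), flies(y).]; R13 [valid(y) :- hot(y), penguin(y).]. Adds locked(y), swims(y), green(y), valid(y).
Round 2: R1 [cold(y) :- swims(y), bird(y).]; R11 [wooden(y) :- locked(y).]; R15 [visible(y) :- green(y), valid(y).]. Adds cold(y), wooden(y), visible(y).
Round 3: R14 [large(y) :- visible(y), flies(y).]. Adds large(y).
Round 4: R9 [ready(y) :- large(y), wooden(y).]. Adds ready(y).
Round 5: R8 [has_feathers(y) :- ready(y), approved(y).]. Adds has_feathers(y).
Round 6: R10 [small(y) :- has_feathers(y).]. Adds small(y).
Round 7: R4 [mammal(y) :- small(y), cold(y).]. Adds mammal(y).
Round 8: R12 [red(y) :- small(y), mammal(y).]. Adds red(y).
Derived: ready(y) (round 4), green(y) (round 1), cold(y) (round 2). p86(y) never appears in any round.

p86(y)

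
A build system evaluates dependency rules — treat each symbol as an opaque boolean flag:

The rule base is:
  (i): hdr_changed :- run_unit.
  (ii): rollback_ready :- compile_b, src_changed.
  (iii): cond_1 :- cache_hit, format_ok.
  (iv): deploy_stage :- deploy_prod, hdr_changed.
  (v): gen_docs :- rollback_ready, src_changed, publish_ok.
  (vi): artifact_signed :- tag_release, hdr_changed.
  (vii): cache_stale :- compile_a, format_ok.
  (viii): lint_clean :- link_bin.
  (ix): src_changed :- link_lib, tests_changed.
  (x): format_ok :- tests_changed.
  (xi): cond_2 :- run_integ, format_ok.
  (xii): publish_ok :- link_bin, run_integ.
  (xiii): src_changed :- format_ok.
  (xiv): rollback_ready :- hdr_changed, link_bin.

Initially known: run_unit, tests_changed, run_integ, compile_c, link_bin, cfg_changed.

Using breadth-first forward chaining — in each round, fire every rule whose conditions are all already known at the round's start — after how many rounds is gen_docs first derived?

Round 1: (i) [hdr_changed :- run_unit.]; (viii) [lint_clean :- link_bin.]; (x) [format_ok :- tests_changed.]; (xii) [publish_ok :- link_bin, run_integ.]. New: hdr_changed, lint_clean, format_ok, publish_ok.
Round 2: (xi) [cond_2 :- run_integ, format_ok.]; (xiii) [src_changed :- format_ok.]; (xiv) [rollback_ready :- hdr_changed, link_bin.]. New: cond_2, src_changed, rollback_ready.
Round 3: (v) [gen_docs :- rollback_ready, src_changed, publish_ok.]. New: gen_docs.
gen_docs first appears in round 3.

3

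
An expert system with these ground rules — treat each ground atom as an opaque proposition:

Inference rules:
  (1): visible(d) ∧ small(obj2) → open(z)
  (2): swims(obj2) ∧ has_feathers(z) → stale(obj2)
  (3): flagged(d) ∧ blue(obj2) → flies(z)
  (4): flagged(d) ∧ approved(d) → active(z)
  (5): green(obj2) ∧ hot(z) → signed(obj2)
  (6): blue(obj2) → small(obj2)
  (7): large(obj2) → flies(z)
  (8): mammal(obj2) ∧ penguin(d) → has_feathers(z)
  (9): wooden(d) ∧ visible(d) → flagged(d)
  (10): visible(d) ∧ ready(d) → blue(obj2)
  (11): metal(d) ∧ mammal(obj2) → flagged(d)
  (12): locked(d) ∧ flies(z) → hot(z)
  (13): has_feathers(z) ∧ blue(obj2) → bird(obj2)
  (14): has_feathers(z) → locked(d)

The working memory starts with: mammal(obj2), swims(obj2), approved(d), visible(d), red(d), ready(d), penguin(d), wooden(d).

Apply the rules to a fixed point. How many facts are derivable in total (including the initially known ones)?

19

Round 1: (8) [mammal(obj2) ∧ penguin(d) → has_feathers(z)]; (9) [wooden(d) ∧ visible(d) → flagged(d)]; (10) [visible(d) ∧ ready(d) → blue(obj2)]. New: has_feathers(z), flagged(d), blue(obj2).
Round 2: (2) [swims(obj2) ∧ has_feathers(z) → stale(obj2)]; (3) [flagged(d) ∧ blue(obj2) → flies(z)]; (4) [flagged(d) ∧ approved(d) → active(z)]; (6) [blue(obj2) → small(obj2)]; (13) [has_feathers(z) ∧ blue(obj2) → bird(obj2)]; (14) [has_feathers(z) → locked(d)]. New: stale(obj2), flies(z), active(z), small(obj2), bird(obj2), locked(d).
Round 3: (1) [visible(d) ∧ small(obj2) → open(z)]; (12) [locked(d) ∧ flies(z) → hot(z)]. New: open(z), hot(z).
Closure: {active(z), approved(d), bird(obj2), blue(obj2), flagged(d), flies(z), has_feathers(z), hot(z), locked(d), mammal(obj2), open(z), penguin(d), ready(d), red(d), small(obj2), stale(obj2), swims(obj2), visible(d), wooden(d)} — 19 facts.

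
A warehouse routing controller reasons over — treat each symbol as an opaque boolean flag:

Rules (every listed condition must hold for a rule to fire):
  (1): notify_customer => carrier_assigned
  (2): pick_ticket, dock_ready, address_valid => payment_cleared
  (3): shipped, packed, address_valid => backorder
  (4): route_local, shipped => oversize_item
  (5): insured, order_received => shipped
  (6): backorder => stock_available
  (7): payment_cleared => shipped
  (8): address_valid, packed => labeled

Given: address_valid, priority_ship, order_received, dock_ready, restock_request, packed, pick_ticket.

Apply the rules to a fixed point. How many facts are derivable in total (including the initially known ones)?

12

Round 1 — (2), (8), derive payment_cleared, labeled.
Round 2 — (7), derive shipped.
Round 3 — (3), derive backorder.
Round 4 — (6), derive stock_available.
Closure: {address_valid, backorder, dock_ready, labeled, order_received, packed, payment_cleared, pick_ticket, priority_ship, restock_request, shipped, stock_available} — 12 facts.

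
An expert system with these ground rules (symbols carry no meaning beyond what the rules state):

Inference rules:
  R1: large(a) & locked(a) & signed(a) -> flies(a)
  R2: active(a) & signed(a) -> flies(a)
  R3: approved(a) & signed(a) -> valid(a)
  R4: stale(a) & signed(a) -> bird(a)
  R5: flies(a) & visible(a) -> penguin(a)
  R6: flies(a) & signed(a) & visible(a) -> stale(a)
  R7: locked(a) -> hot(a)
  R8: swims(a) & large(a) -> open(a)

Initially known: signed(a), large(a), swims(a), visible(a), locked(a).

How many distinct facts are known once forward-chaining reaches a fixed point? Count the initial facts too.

11

Round 1 — R1, R7, R8, derive flies(a), hot(a), open(a).
Round 2 — R5, R6, derive penguin(a), stale(a).
Round 3 — R4, derive bird(a).
Closure: {bird(a), flies(a), hot(a), large(a), locked(a), open(a), penguin(a), signed(a), stale(a), swims(a), visible(a)} — 11 facts.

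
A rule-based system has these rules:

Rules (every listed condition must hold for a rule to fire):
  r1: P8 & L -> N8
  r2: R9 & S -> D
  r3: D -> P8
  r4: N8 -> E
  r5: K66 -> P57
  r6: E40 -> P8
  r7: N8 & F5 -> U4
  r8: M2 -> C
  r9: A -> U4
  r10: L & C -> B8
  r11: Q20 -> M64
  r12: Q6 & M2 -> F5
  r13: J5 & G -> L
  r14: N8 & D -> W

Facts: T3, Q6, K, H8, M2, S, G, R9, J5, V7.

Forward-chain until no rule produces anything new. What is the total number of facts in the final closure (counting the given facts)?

20

Round 1: r2 [R9 & S -> D]; r8 [M2 -> C]; r12 [Q6 & M2 -> F5]; r13 [J5 & G -> L]. New: D, C, F5, L.
Round 2: r3 [D -> P8]; r10 [L & C -> B8]. New: P8, B8.
Round 3: r1 [P8 & L -> N8]. New: N8.
Round 4: r4 [N8 -> E]; r7 [N8 & F5 -> U4]; r14 [N8 & D -> W]. New: E, U4, W.
Closure: {B8, C, D, E, F5, G, H8, J5, K, L, M2, N8, P8, Q6, R9, S, T3, U4, V7, W} — 20 facts.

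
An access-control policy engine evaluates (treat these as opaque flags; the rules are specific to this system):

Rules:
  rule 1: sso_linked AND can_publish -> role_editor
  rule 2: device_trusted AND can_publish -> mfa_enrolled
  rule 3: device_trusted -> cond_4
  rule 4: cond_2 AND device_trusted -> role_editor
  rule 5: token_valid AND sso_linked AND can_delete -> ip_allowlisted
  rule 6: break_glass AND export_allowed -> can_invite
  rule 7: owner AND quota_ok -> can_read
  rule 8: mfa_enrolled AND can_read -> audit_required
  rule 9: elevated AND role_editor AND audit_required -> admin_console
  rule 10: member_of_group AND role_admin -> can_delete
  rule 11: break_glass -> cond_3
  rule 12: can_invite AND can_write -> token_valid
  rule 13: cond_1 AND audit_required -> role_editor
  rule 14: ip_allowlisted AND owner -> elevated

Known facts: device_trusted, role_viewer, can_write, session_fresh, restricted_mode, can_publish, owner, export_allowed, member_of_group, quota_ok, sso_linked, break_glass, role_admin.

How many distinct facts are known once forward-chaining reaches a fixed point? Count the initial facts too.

25

Round 1: rule 1 [sso_linked AND can_publish -> role_editor]; rule 2 [device_trusted AND can_publish -> mfa_enrolled]; rule 3 [device_trusted -> cond_4]; rule 6 [break_glass AND export_allowed -> can_invite]; rule 7 [owner AND quota_ok -> can_read]; rule 10 [member_of_group AND role_admin -> can_delete]; rule 11 [break_glass -> cond_3]. Adds role_editor, mfa_enrolled, cond_4, can_invite, can_read, can_delete, cond_3.
Round 2: rule 8 [mfa_enrolled AND can_read -> audit_required]; rule 12 [can_invite AND can_write -> token_valid]. Adds audit_required, token_valid.
Round 3: rule 5 [token_valid AND sso_linked AND can_delete -> ip_allowlisted]. Adds ip_allowlisted.
Round 4: rule 14 [ip_allowlisted AND owner -> elevated]. Adds elevated.
Round 5: rule 9 [elevated AND role_editor AND audit_required -> admin_console]. Adds admin_console.
Closure: {admin_console, audit_required, break_glass, can_delete, can_invite, can_publish, can_read, can_write, cond_3, cond_4, device_trusted, elevated, export_allowed, ip_allowlisted, member_of_group, mfa_enrolled, owner, quota_ok, restricted_mode, role_admin, role_editor, role_viewer, session_fresh, sso_linked, token_valid} — 25 facts.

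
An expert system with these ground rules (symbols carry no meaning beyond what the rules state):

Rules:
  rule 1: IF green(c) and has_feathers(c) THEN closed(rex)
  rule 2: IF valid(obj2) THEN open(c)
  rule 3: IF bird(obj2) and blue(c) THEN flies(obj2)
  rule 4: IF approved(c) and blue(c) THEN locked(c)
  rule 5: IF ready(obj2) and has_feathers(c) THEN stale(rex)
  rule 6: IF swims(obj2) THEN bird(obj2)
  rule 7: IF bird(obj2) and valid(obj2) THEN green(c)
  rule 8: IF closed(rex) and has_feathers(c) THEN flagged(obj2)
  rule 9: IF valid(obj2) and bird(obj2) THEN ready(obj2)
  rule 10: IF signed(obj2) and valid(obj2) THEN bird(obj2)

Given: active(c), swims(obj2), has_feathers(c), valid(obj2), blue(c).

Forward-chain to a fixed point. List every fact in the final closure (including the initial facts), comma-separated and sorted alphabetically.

active(c), bird(obj2), blue(c), closed(rex), flagged(obj2), flies(obj2), green(c), has_feathers(c), open(c), ready(obj2), stale(rex), swims(obj2), valid(obj2)

Round 1: rule 2 [IF valid(obj2) THEN open(c)]; rule 6 [IF swims(obj2) THEN bird(obj2)]. New: open(c), bird(obj2).
Round 2: rule 3 [IF bird(obj2) and blue(c) THEN flies(obj2)]; rule 7 [IF bird(obj2) and valid(obj2) THEN green(c)]; rule 9 [IF valid(obj2) and bird(obj2) THEN ready(obj2)]. New: flies(obj2), green(c), ready(obj2).
Round 3: rule 1 [IF green(c) and has_feathers(c) THEN closed(rex)]; rule 5 [IF ready(obj2) and has_feathers(c) THEN stale(rex)]. New: closed(rex), stale(rex).
Round 4: rule 8 [IF closed(rex) and has_feathers(c) THEN flagged(obj2)]. New: flagged(obj2).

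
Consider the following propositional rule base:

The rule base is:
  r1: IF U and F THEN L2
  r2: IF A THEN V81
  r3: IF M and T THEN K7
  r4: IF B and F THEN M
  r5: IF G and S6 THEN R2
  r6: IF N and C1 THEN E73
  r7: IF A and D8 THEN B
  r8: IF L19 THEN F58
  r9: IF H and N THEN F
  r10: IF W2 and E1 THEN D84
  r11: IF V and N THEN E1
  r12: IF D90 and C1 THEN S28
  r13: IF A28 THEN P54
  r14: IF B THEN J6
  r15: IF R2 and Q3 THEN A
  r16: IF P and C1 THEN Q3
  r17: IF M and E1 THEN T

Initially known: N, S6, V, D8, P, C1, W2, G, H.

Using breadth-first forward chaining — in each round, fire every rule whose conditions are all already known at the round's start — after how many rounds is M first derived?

Round 1: r5 [IF G and S6 THEN R2]; r6 [IF N and C1 THEN E73]; r9 [IF H and N THEN F]; r11 [IF V and N THEN E1]; r16 [IF P and C1 THEN Q3]. New: R2, E73, F, E1, Q3.
Round 2: r10 [IF W2 and E1 THEN D84]; r15 [IF R2 and Q3 THEN A]. New: D84, A.
Round 3: r2 [IF A THEN V81]; r7 [IF A and D8 THEN B]. New: V81, B.
Round 4: r4 [IF B and F THEN M]; r14 [IF B THEN J6]. New: M, J6.
M first appears in round 4.

4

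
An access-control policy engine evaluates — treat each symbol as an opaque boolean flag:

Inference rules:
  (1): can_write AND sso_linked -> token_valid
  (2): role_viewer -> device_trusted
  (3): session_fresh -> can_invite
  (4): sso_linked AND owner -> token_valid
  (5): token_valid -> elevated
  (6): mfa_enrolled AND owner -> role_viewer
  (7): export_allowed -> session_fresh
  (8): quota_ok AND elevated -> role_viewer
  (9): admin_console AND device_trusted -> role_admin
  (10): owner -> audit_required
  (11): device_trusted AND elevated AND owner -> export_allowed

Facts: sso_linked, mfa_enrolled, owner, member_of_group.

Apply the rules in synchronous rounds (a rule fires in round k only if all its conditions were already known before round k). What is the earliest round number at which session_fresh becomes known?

[1] (4) [sso_linked AND owner -> token_valid]; (6) [mfa_enrolled AND owner -> role_viewer]; (10) [owner -> audit_required]. ⇒ new: token_valid, role_viewer, audit_required.
[2] (2) [role_viewer -> device_trusted]; (5) [token_valid -> elevated]. ⇒ new: device_trusted, elevated.
[3] (11) [device_trusted AND elevated AND owner -> export_allowed]. ⇒ new: export_allowed.
[4] (7) [export_allowed -> session_fresh]. ⇒ new: session_fresh.
session_fresh first appears in round 4.

4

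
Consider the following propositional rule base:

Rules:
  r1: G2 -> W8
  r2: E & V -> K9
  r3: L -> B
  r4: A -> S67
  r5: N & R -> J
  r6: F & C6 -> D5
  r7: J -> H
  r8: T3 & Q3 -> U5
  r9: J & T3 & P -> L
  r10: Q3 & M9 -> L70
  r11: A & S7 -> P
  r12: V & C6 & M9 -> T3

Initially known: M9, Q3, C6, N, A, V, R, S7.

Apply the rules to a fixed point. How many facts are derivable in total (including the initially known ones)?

17

Round 1 fires r4, r5, r10, r11, r12, giving S67, J, L70, P, T3.
Round 2 fires r7, r8, r9, giving H, U5, L.
Round 3 fires r3, giving B.
Closure: {A, B, C6, H, J, L, L70, M9, N, P, Q3, R, S67, S7, T3, U5, V} — 17 facts.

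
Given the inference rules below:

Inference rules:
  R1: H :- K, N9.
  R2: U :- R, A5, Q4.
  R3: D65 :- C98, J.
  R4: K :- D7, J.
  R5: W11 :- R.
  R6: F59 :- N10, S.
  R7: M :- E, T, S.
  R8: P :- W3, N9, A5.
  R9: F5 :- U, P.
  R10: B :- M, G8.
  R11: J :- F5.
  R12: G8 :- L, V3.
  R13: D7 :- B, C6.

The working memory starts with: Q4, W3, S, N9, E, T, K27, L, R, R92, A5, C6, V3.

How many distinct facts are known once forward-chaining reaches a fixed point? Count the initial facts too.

24

Round 1: R2 [U :- R, A5, Q4.]; R5 [W11 :- R.]; R7 [M :- E, T, S.]; R8 [P :- W3, N9, A5.]; R12 [G8 :- L, V3.]. New: U, W11, M, P, G8.
Round 2: R9 [F5 :- U, P.]; R10 [B :- M, G8.]. New: F5, B.
Round 3: R11 [J :- F5.]; R13 [D7 :- B, C6.]. New: J, D7.
Round 4: R4 [K :- D7, J.]. New: K.
Round 5: R1 [H :- K, N9.]. New: H.
Closure: {A5, B, C6, D7, E, F5, G8, H, J, K, K27, L, M, N9, P, Q4, R, R92, S, T, U, V3, W11, W3} — 24 facts.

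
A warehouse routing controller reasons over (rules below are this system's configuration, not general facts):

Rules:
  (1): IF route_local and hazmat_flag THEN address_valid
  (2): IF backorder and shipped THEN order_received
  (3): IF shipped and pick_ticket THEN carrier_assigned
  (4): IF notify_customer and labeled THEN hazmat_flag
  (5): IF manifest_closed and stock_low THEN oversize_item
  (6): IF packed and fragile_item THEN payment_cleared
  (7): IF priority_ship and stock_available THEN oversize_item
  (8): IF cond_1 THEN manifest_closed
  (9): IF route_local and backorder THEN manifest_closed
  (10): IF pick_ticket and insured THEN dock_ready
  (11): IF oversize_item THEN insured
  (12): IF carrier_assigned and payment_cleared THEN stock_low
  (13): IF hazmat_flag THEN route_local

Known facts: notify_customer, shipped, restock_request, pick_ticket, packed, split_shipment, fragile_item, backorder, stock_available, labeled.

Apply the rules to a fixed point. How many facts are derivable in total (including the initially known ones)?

21

Round 1: (2) [IF backorder and shipped THEN order_received]; (3) [IF shipped and pick_ticket THEN carrier_assigned]; (4) [IF notify_customer and labeled THEN hazmat_flag]; (6) [IF packed and fragile_item THEN payment_cleared]. Adds order_received, carrier_assigned, hazmat_flag, payment_cleared.
Round 2: (12) [IF carrier_assigned and payment_cleared THEN stock_low]; (13) [IF hazmat_flag THEN route_local]. Adds stock_low, route_local.
Round 3: (1) [IF route_local and hazmat_flag THEN address_valid]; (9) [IF route_local and backorder THEN manifest_closed]. Adds address_valid, manifest_closed.
Round 4: (5) [IF manifest_closed and stock_low THEN oversize_item]. Adds oversize_item.
Round 5: (11) [IF oversize_item THEN insured]. Adds insured.
Round 6: (10) [IF pick_ticket and insured THEN dock_ready]. Adds dock_ready.
Closure: {address_valid, backorder, carrier_assigned, dock_ready, fragile_item, hazmat_flag, insured, labeled, manifest_closed, notify_customer, order_received, oversize_item, packed, payment_cleared, pick_ticket, restock_request, route_local, shipped, split_shipment, stock_available, stock_low} — 21 facts.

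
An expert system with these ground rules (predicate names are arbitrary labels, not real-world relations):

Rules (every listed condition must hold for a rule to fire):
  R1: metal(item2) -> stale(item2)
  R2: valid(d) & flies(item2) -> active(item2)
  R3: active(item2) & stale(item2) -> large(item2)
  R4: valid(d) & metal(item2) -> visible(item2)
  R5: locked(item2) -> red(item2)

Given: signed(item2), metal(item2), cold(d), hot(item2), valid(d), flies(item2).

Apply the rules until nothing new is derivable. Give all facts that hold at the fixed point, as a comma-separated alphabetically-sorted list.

active(item2), cold(d), flies(item2), hot(item2), large(item2), metal(item2), signed(item2), stale(item2), valid(d), visible(item2)

Round 1: R1 [metal(item2) -> stale(item2)]; R2 [valid(d) & flies(item2) -> active(item2)]; R4 [valid(d) & metal(item2) -> visible(item2)]. New: stale(item2), active(item2), visible(item2).
Round 2: R3 [active(item2) & stale(item2) -> large(item2)]. New: large(item2).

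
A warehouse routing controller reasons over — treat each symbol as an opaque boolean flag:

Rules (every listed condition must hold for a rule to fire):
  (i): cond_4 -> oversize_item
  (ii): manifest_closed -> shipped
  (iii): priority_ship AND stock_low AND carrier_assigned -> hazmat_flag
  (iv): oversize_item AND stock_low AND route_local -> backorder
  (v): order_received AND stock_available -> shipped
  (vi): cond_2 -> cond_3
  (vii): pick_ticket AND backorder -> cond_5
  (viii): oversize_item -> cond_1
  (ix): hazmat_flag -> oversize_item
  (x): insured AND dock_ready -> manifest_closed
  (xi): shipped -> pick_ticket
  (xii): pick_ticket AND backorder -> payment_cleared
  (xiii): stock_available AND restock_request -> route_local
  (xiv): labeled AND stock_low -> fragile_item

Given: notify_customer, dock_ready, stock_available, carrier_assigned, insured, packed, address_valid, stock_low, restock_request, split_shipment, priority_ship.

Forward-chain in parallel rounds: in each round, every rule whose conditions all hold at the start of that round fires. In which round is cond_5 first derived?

[1] (iii) [priority_ship AND stock_low AND carrier_assigned -> hazmat_flag]; (x) [insured AND dock_ready -> manifest_closed]; (xiii) [stock_available AND restock_request -> route_local]. ⇒ new: hazmat_flag, manifest_closed, route_local.
[2] (ii) [manifest_closed -> shipped]; (ix) [hazmat_flag -> oversize_item]. ⇒ new: shipped, oversize_item.
[3] (iv) [oversize_item AND stock_low AND route_local -> backorder]; (viii) [oversize_item -> cond_1]; (xi) [shipped -> pick_ticket]. ⇒ new: backorder, cond_1, pick_ticket.
[4] (vii) [pick_ticket AND backorder -> cond_5]; (xii) [pick_ticket AND backorder -> payment_cleared]. ⇒ new: cond_5, payment_cleared.
cond_5 first appears in round 4.

4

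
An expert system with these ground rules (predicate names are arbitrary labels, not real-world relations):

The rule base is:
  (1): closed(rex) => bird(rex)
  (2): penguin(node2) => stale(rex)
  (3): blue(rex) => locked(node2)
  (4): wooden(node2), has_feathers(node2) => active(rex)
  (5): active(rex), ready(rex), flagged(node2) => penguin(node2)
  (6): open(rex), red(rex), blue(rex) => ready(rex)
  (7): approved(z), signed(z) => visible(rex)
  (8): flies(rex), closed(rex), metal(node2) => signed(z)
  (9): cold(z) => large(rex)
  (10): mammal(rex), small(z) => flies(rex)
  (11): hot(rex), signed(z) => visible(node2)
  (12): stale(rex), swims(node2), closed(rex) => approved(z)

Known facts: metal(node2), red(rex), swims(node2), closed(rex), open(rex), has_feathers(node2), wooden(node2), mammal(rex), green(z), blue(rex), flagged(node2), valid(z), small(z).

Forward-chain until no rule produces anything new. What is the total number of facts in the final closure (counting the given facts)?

23

Round 1 fires (1), (3), (4), (6), (10), giving bird(rex), locked(node2), active(rex), ready(rex), flies(rex).
Round 2 fires (5), (8), giving penguin(node2), signed(z).
Round 3 fires (2), giving stale(rex).
Round 4 fires (12), giving approved(z).
Round 5 fires (7), giving visible(rex).
Closure: {active(rex), approved(z), bird(rex), blue(rex), closed(rex), flagged(node2), flies(rex), green(z), has_feathers(node2), locked(node2), mammal(rex), metal(node2), open(rex), penguin(node2), ready(rex), red(rex), signed(z), small(z), stale(rex), swims(node2), valid(z), visible(rex), wooden(node2)} — 23 facts.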